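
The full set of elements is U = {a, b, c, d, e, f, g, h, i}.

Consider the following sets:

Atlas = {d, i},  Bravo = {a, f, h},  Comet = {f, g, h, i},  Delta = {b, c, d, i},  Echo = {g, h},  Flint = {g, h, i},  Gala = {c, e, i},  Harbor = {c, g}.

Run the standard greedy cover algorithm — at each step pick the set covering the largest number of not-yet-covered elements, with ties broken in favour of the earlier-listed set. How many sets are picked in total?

4

Greedy: pick Comet (covers 4 new) → pick Delta (covers 3 new) → pick Bravo (covers 1 new) → pick Gala (covers 1 new). Total picks: 4.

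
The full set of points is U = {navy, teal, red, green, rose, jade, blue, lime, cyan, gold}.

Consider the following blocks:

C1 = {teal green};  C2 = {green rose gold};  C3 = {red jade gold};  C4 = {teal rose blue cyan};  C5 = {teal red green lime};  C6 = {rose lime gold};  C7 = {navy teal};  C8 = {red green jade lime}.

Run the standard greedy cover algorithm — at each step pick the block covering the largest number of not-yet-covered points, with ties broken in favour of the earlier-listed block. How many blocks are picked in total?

4

Greedy: pick C4 (covers 4 new) → pick C8 (covers 4 new) → pick C2 (covers 1 new) → pick C7 (covers 1 new). Total picks: 4.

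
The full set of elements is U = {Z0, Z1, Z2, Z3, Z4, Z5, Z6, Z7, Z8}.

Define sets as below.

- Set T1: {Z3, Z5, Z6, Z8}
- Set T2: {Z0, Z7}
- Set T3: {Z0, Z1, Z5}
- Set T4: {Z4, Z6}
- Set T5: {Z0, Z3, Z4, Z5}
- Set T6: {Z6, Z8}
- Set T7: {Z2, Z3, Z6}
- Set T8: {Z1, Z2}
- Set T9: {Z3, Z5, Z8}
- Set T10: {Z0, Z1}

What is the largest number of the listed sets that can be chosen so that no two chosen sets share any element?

4

T2, T4, T8, T9 are pairwise disjoint (T2={Z0,Z7}; T4={Z4,Z6}; T8={Z1,Z2}; T9={Z3,Z5,Z8}).
Every remaining set overlaps one of these, and no 5 of the listed sets are pairwise disjoint, so 4 is the maximum.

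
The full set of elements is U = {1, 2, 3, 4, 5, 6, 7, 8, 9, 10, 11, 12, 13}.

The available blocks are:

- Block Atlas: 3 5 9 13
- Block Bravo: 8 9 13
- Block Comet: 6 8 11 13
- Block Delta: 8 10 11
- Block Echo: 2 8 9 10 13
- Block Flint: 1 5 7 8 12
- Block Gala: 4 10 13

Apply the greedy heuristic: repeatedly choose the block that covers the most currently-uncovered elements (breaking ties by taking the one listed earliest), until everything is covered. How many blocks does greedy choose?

5

Greedy: pick Echo (covers 5 new) → pick Flint (covers 4 new) → pick Comet (covers 2 new) → pick Atlas (covers 1 new) → pick Gala (covers 1 new). Total picks: 5.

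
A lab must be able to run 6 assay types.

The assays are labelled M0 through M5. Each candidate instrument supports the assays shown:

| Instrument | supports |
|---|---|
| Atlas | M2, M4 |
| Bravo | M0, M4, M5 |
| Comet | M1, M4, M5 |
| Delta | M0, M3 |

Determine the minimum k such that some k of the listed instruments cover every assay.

3

Atlas and Comet and Delta together: Atlas ∪ Comet ∪ Delta = {M0, M1, M2, M3, M4, M5} — every assay is covered.
Only Comet contains M1, so Comet is forced; the remaining 3 assays need at least 2 more instruments (each remaining instrument adds at most 2) — so at least 3 instruments are needed, and 3 is optimal.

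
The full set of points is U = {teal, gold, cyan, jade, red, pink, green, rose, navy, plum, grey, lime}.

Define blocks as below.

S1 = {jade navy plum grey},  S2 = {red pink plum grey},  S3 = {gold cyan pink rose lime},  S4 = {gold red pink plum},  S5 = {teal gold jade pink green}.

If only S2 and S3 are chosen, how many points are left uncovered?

4

Union of S2, S3 = {gold, cyan, red, pink, rose, plum, grey, lime}.
Not covered: teal, jade, green, navy — 4 points.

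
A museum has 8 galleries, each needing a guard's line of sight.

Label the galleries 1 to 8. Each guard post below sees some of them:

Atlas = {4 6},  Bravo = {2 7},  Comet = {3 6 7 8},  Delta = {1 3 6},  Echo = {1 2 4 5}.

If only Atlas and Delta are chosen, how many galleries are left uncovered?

Union of Atlas, Delta = {1, 3, 4, 6}.
Not covered: 2, 5, 7, 8 — 4 galleries.

4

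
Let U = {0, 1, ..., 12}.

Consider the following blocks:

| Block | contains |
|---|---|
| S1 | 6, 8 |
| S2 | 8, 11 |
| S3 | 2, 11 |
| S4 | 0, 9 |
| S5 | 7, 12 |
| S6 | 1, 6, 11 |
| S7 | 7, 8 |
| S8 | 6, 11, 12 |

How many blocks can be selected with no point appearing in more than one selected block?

4

S1, S3, S4, S5 are pairwise disjoint (S1={6,8}; S3={2,11}; S4={0,9}; S5={7,12}).
Every remaining block overlaps one of these, and no 5 of the listed blocks are pairwise disjoint, so 4 is the maximum.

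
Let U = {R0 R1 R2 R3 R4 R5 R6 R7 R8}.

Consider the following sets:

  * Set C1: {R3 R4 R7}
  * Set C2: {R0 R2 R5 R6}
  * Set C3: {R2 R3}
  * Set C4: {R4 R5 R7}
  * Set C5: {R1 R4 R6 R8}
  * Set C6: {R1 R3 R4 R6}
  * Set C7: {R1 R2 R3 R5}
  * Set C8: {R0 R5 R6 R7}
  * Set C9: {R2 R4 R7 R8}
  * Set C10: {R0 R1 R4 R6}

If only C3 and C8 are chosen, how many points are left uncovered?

Union of C3, C8 = {R0, R2, R3, R5, R6, R7}.
Not covered: R1, R4, R8 — 3 points.

3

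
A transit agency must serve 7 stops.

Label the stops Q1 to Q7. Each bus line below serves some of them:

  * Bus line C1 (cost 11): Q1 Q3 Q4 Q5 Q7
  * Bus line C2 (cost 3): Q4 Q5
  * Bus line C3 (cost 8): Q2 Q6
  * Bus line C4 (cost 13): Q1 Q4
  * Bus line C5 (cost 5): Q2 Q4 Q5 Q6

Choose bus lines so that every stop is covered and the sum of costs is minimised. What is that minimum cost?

16

C1, C5 together cover every stop (C1 ∪ C5 = {Q1, Q2, Q3, Q4, Q5, Q6, Q7}); total cost 11 + 5 = 16.
No covering selection has total cost below 16.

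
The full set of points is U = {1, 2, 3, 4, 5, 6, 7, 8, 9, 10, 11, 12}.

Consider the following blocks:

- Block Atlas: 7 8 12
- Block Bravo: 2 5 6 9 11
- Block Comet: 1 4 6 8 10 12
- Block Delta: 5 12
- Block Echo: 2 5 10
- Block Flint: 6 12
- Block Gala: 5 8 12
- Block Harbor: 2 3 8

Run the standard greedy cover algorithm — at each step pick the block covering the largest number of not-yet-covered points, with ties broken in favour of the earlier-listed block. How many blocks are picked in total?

Greedy: pick Comet (covers 6 new) → pick Bravo (covers 4 new) → pick Atlas (covers 1 new) → pick Harbor (covers 1 new). Total picks: 4.

4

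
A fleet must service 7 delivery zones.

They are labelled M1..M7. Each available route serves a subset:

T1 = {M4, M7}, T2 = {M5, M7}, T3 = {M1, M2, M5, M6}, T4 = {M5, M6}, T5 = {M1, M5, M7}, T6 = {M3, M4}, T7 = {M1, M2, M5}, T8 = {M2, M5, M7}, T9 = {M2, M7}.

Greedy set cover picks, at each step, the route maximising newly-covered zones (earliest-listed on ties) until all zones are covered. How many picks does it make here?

3

Greedy: pick T3 (covers 4 new) → pick T1 (covers 2 new) → pick T6 (covers 1 new). Total picks: 3.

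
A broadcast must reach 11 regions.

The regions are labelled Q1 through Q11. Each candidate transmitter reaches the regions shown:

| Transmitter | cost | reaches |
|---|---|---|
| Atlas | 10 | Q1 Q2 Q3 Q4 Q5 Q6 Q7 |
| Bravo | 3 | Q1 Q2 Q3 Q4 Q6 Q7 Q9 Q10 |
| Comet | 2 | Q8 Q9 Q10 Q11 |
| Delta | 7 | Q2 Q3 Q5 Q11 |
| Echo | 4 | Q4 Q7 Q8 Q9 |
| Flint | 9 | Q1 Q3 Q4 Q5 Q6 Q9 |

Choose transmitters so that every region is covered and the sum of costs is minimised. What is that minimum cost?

12

Bravo, Comet, Delta together cover every region (Bravo ∪ Comet ∪ Delta = {Q1, Q2, Q3, Q4, Q5, Q6, Q7, Q8, Q9, Q10, Q11}); total cost 3 + 2 + 7 = 12.
No covering selection has total cost below 12.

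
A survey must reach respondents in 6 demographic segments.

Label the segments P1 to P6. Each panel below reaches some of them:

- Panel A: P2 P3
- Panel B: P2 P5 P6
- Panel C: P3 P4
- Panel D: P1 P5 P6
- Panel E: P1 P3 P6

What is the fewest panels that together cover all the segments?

B and C and D together: B ∪ C ∪ D = {P1, P2, P3, P4, P5, P6} — every segment is covered.
Only C contains P4, so C is forced; the remaining 4 segments need at least 2 more panels (each remaining panel adds at most 3) — so at least 3 panels are needed, and 3 is optimal.

3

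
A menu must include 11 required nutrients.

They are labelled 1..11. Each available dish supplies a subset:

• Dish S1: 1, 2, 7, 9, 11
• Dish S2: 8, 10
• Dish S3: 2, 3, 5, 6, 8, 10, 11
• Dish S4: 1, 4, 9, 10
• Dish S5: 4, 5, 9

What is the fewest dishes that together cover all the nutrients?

S1 and S3 and S4 together: S1 ∪ S3 ∪ S4 = {1, 2, 3, 4, 5, 6, 7, 8, 9, 10, 11} — every nutrient is covered.
Only S3 contains 3, so S3 is forced; the remaining 4 nutrients need at least 2 more dishes (each remaining dish adds at most 3) — so at least 3 dishes are needed, and 3 is optimal.

3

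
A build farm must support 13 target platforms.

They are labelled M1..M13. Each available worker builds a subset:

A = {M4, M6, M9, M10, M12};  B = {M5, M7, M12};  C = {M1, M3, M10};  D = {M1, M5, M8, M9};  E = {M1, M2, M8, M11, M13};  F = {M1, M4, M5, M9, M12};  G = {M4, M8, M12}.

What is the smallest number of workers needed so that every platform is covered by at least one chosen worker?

Take {A, B, C, E}. Their union is {M1, M2, M3, M4, M5, M6, M7, M8, M9, M10, M11, M12, M13}, which is all 13 platforms.
Only C contains M3, so C is forced; the remaining 10 platforms need at least 3 more workers (each remaining worker adds at most 4) — so at least 4 workers are needed, and 4 is optimal.

4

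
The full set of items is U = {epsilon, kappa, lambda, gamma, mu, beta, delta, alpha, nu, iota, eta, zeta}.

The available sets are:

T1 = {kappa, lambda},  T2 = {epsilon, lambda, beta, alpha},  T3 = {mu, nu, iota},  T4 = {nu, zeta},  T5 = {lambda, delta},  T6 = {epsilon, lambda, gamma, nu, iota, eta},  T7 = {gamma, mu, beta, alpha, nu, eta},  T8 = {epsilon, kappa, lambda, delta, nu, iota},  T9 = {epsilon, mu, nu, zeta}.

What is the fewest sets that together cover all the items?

T4, T7, and T8 cover everything between them: the union {epsilon, kappa, lambda, gamma, mu, beta, delta, alpha, nu, iota, eta, zeta} is all of U.
No 2 of the 9 sets cover everything (all 36 combinations miss at least one item), so 3 is optimal.

3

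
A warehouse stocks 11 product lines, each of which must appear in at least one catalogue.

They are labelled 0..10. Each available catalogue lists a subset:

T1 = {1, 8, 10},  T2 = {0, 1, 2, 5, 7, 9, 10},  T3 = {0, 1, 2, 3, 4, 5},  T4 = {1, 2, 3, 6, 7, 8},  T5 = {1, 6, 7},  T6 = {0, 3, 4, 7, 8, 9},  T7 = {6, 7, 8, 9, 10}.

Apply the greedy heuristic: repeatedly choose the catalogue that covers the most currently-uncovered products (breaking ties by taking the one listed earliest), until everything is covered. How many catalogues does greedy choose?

3

Greedy: pick T2 (covers 7 new) → pick T4 (covers 3 new) → pick T3 (covers 1 new). Total picks: 3.
(The true minimum cover uses only 2 catalogues, so greedy is not optimal here.)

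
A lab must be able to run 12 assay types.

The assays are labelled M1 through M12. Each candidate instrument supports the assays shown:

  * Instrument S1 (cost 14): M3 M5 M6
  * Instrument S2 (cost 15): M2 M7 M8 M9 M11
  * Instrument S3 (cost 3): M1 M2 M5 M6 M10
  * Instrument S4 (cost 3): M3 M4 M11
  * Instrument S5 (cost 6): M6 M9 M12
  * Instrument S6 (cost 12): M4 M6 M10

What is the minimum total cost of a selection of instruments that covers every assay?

27

S2, S3, S4, S5 together cover every assay (S2 ∪ S3 ∪ S4 ∪ S5 = {M1, M2, M3, M4, M5, M6, M7, M8, M9, M10, M11, M12}); total cost 15 + 3 + 3 + 6 = 27.
No covering selection has total cost below 27.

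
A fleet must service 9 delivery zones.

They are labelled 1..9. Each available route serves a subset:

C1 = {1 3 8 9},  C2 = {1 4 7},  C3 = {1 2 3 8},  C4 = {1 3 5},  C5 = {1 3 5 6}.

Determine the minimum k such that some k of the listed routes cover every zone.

4

Take {C1, C2, C3, C5}. Their union is {1, 2, 3, 4, 5, 6, 7, 8, 9}, which is all 9 zones.
Only C3 contains 2, so C3 is forced; the remaining 5 zones need at least 3 more routes (each remaining route adds at most 2) — so at least 4 routes are needed, and 4 is optimal.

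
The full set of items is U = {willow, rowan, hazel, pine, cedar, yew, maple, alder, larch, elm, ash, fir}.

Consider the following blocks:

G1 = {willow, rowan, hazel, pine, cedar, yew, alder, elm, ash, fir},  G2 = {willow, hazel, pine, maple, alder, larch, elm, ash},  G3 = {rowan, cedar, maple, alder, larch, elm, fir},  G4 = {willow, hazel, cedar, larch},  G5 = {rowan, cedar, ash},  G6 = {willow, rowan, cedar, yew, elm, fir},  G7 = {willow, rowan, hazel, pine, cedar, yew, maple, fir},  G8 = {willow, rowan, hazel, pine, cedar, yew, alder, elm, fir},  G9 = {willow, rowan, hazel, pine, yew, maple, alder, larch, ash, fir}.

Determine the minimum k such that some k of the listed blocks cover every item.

2

G2 and G8 cover everything between them: the union {willow, rowan, hazel, pine, cedar, yew, maple, alder, larch, elm, ash, fir} is all of U.
No single block has all 12 items (the largest, G1, has 10), so 2 is optimal.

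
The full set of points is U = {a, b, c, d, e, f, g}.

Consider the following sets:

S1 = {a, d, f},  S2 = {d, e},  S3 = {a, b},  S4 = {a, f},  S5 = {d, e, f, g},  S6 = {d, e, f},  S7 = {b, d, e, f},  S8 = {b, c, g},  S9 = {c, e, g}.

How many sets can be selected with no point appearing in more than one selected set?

S2, S4, S8 are pairwise disjoint (S2={d,e}; S4={a,f}; S8={b,c,g}).
Every remaining set overlaps one of these, and no 4 of the listed sets are pairwise disjoint, so 3 is the maximum.

3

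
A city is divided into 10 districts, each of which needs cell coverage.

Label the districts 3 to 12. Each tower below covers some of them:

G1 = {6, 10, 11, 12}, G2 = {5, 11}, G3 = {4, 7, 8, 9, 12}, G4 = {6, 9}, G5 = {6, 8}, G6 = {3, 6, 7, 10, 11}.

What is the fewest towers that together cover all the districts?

3

Take {G2, G3, G6}. Their union is {3, 4, 5, 6, 7, 8, 9, 10, 11, 12}, which is all 10 districts.
Only G6 contains 3, so G6 is forced; the remaining 5 districts need at least 2 more towers (each remaining tower adds at most 4) — so at least 3 towers are needed, and 3 is optimal.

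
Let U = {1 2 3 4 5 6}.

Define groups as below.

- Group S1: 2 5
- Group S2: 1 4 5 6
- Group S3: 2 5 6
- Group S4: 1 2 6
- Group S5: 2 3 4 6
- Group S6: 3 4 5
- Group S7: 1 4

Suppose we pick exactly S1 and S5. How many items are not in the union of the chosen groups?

1

Union of S1, S5 = {2, 3, 4, 5, 6}.
Not covered: 1 — 1 item.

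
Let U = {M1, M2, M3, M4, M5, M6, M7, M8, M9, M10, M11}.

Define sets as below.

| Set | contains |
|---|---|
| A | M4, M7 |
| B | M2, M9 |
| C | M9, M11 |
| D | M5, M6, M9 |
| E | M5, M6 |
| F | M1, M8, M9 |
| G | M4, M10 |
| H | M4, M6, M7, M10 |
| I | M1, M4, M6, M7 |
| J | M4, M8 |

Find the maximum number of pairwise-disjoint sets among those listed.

3

A, C, E are pairwise disjoint (A={M4,M7}; C={M9,M11}; E={M5,M6}).
Every remaining set overlaps one of these, and no 4 of the listed sets are pairwise disjoint, so 3 is the maximum.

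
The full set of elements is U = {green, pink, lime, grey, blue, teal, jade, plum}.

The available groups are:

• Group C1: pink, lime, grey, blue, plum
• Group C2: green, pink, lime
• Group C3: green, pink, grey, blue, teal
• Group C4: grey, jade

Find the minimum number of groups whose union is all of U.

3

C1 and C3 and C4 together: C1 ∪ C3 ∪ C4 = {green, pink, lime, grey, blue, teal, jade, plum} — every element is covered.
Only C3 contains teal, so C3 is forced; the remaining 3 elements need at least 2 more groups (each remaining group adds at most 2) — so at least 3 groups are needed, and 3 is optimal.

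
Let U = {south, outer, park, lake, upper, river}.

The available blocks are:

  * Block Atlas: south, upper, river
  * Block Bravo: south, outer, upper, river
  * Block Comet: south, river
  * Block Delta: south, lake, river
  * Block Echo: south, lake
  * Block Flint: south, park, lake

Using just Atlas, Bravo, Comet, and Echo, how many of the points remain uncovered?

1

Union of Atlas, Bravo, Comet, Echo = {south, outer, lake, upper, river}.
Not covered: park — 1 point.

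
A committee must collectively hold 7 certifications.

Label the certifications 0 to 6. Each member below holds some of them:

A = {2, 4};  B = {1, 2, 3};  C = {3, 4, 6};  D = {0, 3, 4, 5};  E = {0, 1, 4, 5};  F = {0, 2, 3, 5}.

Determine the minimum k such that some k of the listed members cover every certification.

3

Take {C, E, F}. Their union is {0, 1, 2, 3, 4, 5, 6}, which is all 7 certifications.
Only C contains 6, so C is forced; the remaining 4 certifications need at least 2 more members (each remaining member adds at most 3) — so at least 3 members are needed, and 3 is optimal.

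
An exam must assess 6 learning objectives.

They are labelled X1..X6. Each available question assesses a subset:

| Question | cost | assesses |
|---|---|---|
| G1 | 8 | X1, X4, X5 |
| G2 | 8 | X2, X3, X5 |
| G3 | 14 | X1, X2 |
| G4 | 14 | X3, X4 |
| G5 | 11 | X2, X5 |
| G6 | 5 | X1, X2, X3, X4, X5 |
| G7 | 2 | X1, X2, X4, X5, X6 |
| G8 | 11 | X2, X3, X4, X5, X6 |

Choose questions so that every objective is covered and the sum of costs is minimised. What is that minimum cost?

G6, G7 together cover every objective (G6 ∪ G7 = {X1, X2, X3, X4, X5, X6}); total cost 5 + 2 = 7.
No covering selection has total cost below 7.

7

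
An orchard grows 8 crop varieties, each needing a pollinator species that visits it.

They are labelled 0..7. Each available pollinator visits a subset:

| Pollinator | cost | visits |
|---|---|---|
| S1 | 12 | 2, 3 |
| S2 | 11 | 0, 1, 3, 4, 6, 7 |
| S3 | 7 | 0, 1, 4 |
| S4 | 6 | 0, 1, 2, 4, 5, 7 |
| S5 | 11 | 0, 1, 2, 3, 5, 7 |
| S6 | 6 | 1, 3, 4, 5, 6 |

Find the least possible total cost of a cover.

S4, S6 together cover every variety (S4 ∪ S6 = {0, 1, 2, 3, 4, 5, 6, 7}); total cost 6 + 6 = 12.
No covering selection has total cost below 12.

12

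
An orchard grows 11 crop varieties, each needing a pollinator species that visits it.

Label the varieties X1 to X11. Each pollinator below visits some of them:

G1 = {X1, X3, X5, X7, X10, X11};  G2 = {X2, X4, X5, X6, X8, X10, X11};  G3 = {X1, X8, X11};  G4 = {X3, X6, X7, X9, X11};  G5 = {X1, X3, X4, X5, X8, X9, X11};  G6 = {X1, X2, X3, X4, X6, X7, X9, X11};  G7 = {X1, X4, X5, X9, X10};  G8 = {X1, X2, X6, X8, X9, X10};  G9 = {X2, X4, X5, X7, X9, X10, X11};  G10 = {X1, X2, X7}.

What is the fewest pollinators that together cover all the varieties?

2

Take {G2, G6}. Their union is {X1, X2, X3, X4, X5, X6, X7, X8, X9, X10, X11}, which is all 11 varieties.
No single pollinator has all 11 varieties (the largest, G6, has 8), so 2 is optimal.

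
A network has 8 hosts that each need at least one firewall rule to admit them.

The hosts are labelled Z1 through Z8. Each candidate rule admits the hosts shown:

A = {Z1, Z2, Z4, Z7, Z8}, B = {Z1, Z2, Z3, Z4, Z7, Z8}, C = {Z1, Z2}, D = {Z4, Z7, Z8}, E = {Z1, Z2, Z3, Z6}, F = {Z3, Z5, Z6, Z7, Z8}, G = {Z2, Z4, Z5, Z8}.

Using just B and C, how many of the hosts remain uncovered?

Union of B, C = {Z1, Z2, Z3, Z4, Z7, Z8}.
Not covered: Z5, Z6 — 2 hosts.

2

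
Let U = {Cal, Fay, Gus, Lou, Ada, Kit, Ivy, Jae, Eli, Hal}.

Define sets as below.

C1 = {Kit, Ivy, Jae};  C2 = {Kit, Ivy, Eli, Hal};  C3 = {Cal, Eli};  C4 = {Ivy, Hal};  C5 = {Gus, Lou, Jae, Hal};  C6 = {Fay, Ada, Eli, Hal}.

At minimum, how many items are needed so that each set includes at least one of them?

3

Take H = {Lou, Ivy, Eli}. Each listed set contains at least one of these, so H is a hitting set of size 3.
No choice of 2 items meets every set, so 3 is the minimum.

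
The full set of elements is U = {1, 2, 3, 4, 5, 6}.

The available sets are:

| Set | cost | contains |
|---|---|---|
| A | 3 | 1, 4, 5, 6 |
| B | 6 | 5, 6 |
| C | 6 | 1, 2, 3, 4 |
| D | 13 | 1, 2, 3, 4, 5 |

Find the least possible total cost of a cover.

A, C together cover every element (A ∪ C = {1, 2, 3, 4, 5, 6}); total cost 3 + 6 = 9.
No covering selection has total cost below 9.

9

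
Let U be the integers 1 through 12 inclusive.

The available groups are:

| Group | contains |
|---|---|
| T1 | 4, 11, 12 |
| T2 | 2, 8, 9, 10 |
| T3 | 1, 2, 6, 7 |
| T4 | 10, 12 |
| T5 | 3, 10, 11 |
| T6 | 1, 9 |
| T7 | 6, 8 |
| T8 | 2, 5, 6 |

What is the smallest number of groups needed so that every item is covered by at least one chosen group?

T1, T2, T3, T5, and T8 cover everything between them: the union {1, 2, 3, 4, 5, 6, 7, 8, 9, 10, 11, 12} is all of U.
No 4 of the 8 groups cover everything (all 70 combinations miss at least one item), so 5 is optimal.

5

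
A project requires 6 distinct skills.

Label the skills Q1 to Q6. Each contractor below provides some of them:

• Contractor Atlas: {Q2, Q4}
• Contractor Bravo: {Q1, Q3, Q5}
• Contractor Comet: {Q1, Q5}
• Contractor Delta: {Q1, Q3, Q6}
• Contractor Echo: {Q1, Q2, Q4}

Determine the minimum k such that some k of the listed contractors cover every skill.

Comet and Delta and Echo together: Comet ∪ Delta ∪ Echo = {Q1, Q2, Q3, Q4, Q5, Q6} — every skill is covered.
Only Delta contains Q6, so Delta is forced; the remaining 3 skills need at least 2 more contractors (each remaining contractor adds at most 2) — so at least 3 contractors are needed, and 3 is optimal.

3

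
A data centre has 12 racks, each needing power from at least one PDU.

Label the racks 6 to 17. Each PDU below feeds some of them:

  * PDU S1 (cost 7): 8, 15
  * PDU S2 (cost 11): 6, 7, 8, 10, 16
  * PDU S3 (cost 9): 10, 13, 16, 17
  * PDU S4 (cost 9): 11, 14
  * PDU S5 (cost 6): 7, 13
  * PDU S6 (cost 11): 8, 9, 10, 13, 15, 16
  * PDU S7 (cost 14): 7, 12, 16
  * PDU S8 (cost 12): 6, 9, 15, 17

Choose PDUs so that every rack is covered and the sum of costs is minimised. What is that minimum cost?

46

S4, S6, S7, S8 together cover every rack (S4 ∪ S6 ∪ S7 ∪ S8 = {6, 7, 8, 9, 10, 11, 12, 13, 14, 15, 16, 17}); total cost 9 + 11 + 14 + 12 = 46.
The greedy pick S6, S4, S2, S3, S7 costs 54; no covering selection beats 46.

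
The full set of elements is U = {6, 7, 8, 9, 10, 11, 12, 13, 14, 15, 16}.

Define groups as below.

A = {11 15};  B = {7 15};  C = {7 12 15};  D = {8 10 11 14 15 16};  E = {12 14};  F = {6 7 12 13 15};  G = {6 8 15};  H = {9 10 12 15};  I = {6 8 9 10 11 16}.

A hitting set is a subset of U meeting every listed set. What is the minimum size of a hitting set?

3

The 3 elements {9, 14, 15} hit every group.
The groups B, E, I are pairwise disjoint, so any hitting set needs a separate element for each — at least 3. Hence 3 is optimal.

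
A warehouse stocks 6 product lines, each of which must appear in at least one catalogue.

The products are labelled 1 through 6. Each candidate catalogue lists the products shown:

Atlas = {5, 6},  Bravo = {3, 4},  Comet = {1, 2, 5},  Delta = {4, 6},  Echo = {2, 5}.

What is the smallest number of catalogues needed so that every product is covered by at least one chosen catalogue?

3

Take {Bravo, Comet, Delta}. Their union is {1, 2, 3, 4, 5, 6}, which is all 6 products.
Only Comet contains 1, so Comet is forced; the remaining 3 products need at least 2 more catalogues (each remaining catalogue adds at most 2) — so at least 3 catalogues are needed, and 3 is optimal.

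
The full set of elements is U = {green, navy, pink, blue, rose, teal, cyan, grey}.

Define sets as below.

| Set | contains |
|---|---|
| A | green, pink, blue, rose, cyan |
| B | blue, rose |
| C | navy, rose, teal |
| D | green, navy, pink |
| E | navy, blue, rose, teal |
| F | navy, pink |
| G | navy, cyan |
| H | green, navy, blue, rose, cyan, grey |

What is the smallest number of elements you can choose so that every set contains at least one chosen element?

T = {navy, rose} meets every set (each contains at least one member of T), and |T| = 2.
The sets B, D are pairwise disjoint, so any hitting set needs a separate element for each — at least 2. Hence 2 is optimal.

2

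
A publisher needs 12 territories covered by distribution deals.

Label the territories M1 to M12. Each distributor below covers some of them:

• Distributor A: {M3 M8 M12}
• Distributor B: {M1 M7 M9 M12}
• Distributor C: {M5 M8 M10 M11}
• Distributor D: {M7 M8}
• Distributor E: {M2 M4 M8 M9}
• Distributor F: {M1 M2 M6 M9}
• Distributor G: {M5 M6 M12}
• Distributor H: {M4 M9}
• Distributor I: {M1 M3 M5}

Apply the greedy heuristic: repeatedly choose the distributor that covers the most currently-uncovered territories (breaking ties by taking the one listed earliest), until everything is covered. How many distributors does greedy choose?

5

Greedy: pick B (covers 4 new) → pick C (covers 4 new) → pick E (covers 2 new) → pick A (covers 1 new) → pick F (covers 1 new). Total picks: 5.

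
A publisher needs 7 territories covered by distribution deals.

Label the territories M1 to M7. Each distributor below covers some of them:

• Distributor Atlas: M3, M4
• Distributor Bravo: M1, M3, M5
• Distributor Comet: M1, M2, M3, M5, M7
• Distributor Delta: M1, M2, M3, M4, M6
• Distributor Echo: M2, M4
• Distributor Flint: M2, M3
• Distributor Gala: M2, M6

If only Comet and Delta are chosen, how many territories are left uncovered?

Union of Comet, Delta = {M1, M2, M3, M4, M5, M6, M7} — that's every territory, so 0 are uncovered.

0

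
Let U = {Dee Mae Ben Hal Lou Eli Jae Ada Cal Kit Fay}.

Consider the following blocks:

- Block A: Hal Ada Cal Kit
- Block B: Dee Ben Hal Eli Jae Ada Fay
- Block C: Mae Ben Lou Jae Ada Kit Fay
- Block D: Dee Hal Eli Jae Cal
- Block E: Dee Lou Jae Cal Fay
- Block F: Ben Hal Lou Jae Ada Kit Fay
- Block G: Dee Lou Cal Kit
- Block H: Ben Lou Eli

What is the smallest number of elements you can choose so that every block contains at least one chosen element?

2

The 2 elements {Hal, Lou} hit every block.
The blocks A, H are pairwise disjoint, so any hitting set needs a separate element for each — at least 2. Hence 2 is optimal.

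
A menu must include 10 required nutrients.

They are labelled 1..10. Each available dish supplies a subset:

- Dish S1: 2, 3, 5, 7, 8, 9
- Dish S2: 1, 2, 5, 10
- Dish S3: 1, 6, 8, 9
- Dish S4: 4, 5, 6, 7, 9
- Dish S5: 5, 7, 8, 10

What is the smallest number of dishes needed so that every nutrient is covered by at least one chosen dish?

Take {S1, S2, S4}. Their union is {1, 2, 3, 4, 5, 6, 7, 8, 9, 10}, which is all 10 nutrients.
Only S1 contains 3, so S1 is forced; the remaining 4 nutrients need at least 2 more dishes (each remaining dish adds at most 2) — so at least 3 dishes are needed, and 3 is optimal.

3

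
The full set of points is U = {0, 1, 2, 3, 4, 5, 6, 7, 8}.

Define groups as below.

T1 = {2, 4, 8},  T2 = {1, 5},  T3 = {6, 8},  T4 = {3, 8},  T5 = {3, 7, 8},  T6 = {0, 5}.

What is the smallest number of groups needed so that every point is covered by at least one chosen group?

5

T1 and T2 and T3 and T5 and T6 together: T1 ∪ T2 ∪ T3 ∪ T5 ∪ T6 = {0, 1, 2, 3, 4, 5, 6, 7, 8} — every point is covered.
Only T3 contains 6, so T3 is forced; the remaining 7 points need at least 4 more groups (each remaining group adds at most 2) — so at least 5 groups are needed, and 5 is optimal.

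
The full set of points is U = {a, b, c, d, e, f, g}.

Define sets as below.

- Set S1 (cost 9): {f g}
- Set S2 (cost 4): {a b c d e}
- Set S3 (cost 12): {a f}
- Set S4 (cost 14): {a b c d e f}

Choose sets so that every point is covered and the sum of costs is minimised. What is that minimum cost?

S1, S2 together cover every point (S1 ∪ S2 = {a, b, c, d, e, f, g}); total cost 9 + 4 = 13.
No covering selection has total cost below 13.

13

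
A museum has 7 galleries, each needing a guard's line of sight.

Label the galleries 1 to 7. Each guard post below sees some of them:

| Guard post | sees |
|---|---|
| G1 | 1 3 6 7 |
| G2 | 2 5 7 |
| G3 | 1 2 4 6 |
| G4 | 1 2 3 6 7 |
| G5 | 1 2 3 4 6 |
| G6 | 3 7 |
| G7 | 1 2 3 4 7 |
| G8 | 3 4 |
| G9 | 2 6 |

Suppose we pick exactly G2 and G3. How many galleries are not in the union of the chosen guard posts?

1

Union of G2, G3 = {1, 2, 4, 5, 6, 7}.
Not covered: 3 — 1 gallery.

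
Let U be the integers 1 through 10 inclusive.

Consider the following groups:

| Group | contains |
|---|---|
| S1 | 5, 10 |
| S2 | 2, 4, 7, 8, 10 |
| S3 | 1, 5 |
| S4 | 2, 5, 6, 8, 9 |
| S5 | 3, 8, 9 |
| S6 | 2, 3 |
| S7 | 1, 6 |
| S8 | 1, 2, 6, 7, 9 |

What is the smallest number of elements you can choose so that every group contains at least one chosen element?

The 4 elements {2, 5, 6, 8} hit every group.
No choice of 3 elements meets every group, so 4 is the minimum.

4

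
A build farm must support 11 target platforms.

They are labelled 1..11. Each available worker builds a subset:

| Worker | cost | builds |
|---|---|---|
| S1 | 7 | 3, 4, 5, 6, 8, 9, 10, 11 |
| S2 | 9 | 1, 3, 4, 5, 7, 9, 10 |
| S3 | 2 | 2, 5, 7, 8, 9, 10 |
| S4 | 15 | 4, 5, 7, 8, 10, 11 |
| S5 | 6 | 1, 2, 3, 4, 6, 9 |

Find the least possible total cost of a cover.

15

S1, S3, S5 together cover every platform (S1 ∪ S3 ∪ S5 = {1, 2, 3, 4, 5, 6, 7, 8, 9, 10, 11}); total cost 7 + 2 + 6 = 15.
No covering selection has total cost below 15.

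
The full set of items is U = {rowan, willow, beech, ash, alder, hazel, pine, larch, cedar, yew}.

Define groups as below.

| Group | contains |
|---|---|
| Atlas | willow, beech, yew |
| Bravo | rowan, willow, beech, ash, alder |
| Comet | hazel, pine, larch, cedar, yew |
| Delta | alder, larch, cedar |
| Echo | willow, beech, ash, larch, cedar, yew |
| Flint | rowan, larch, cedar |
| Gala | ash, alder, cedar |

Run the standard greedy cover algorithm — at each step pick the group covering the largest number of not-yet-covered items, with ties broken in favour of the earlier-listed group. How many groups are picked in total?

3

Greedy: pick Echo (covers 6 new) → pick Bravo (covers 2 new) → pick Comet (covers 2 new). Total picks: 3.
(The true minimum cover uses only 2 groups, so greedy is not optimal here.)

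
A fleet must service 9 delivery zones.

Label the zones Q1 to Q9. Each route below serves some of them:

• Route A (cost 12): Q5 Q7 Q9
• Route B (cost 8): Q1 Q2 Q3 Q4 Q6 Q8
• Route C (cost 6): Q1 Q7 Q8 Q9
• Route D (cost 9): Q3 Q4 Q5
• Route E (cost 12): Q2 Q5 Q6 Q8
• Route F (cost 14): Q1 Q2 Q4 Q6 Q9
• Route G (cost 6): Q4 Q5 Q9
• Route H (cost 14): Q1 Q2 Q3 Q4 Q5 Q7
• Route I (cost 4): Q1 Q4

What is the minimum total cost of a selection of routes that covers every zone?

20

A, B together cover every zone (A ∪ B = {Q1, Q2, Q3, Q4, Q5, Q6, Q7, Q8, Q9}); total cost 12 + 8 = 20.
No covering selection has total cost below 20.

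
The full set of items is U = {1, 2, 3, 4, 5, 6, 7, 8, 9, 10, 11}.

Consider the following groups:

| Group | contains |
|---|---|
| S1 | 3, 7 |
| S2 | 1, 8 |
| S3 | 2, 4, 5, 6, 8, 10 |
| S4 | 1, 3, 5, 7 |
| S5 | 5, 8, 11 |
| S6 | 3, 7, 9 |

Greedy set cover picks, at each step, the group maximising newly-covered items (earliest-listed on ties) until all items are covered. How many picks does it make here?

4

Greedy: pick S3 (covers 6 new) → pick S4 (covers 3 new) → pick S5 (covers 1 new) → pick S6 (covers 1 new). Total picks: 4.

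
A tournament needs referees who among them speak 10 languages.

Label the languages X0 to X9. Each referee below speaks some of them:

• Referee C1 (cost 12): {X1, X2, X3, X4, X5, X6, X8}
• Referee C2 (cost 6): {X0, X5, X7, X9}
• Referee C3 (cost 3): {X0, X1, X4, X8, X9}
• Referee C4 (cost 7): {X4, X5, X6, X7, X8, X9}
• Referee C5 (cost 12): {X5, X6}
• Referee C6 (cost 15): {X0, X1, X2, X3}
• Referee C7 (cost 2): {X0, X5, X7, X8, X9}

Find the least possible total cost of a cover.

14

C1, C7 together cover every language (C1 ∪ C7 = {X0, X1, X2, X3, X4, X5, X6, X7, X8, X9}); total cost 12 + 2 = 14.
The greedy pick C7, C3, C1 costs 17; no covering selection beats 14.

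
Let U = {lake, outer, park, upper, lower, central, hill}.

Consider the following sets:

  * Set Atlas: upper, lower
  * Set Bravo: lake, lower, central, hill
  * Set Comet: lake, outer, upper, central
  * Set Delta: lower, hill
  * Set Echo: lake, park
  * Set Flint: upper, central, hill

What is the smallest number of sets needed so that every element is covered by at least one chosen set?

Comet, Delta, and Echo cover everything between them: the union {lake, outer, park, upper, lower, central, hill} is all of U.
Only Comet contains outer, so Comet is forced; the remaining 3 elements need at least 2 more sets (each remaining set adds at most 2) — so at least 3 sets are needed, and 3 is optimal.

3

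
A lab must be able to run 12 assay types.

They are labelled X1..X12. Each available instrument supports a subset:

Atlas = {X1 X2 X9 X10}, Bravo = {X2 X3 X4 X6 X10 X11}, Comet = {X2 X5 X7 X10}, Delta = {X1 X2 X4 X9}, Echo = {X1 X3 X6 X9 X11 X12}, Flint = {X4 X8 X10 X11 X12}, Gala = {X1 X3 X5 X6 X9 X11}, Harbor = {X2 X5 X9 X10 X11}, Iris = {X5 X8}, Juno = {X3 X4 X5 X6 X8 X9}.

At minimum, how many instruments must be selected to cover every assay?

Take {Comet, Echo, Juno}. Their union is {X1, X2, X3, X4, X5, X6, X7, X8, X9, X10, X11, X12}, which is all 12 assays.
Only Comet contains X7, so Comet is forced; the remaining 8 assays need at least 2 more instruments (each remaining instrument adds at most 6) — so at least 3 instruments are needed, and 3 is optimal.

3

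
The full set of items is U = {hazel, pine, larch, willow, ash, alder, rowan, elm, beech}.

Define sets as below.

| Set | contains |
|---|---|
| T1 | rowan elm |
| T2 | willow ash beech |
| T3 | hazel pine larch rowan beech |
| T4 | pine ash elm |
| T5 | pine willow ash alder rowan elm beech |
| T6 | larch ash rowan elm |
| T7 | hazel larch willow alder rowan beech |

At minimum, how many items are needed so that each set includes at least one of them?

Take H = {ash, rowan}. Each listed set contains at least one of these, so H is a hitting set of size 2.
The sets T4, T7 are pairwise disjoint, so any hitting set needs a separate item for each — at least 2. Hence 2 is optimal.

2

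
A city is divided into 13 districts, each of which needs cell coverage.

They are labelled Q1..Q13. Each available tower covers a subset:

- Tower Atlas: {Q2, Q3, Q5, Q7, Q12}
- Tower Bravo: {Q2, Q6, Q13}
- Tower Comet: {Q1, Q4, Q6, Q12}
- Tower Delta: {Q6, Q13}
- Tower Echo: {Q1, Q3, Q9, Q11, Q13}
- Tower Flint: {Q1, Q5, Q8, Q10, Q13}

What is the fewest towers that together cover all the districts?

4

Atlas and Comet and Echo and Flint together: Atlas ∪ Comet ∪ Echo ∪ Flint = {Q1, Q2, Q3, Q4, Q5, Q6, Q7, Q8, Q9, Q10, Q11, Q12, Q13} — every district is covered.
Only Comet contains Q4, so Comet is forced; the remaining 9 districts need at least 3 more towers (each remaining tower adds at most 4) — so at least 4 towers are needed, and 4 is optimal.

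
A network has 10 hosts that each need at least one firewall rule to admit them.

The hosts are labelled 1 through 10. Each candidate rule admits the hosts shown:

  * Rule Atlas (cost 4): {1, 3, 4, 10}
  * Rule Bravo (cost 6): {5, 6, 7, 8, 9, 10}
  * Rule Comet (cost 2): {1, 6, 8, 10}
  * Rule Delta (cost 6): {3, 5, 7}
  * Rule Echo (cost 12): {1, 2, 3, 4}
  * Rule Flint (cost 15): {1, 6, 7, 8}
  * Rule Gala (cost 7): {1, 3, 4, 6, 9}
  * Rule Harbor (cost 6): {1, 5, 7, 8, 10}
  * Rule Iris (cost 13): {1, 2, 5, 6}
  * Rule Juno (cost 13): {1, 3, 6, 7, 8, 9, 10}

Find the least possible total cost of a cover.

18

Bravo, Echo together cover every host (Bravo ∪ Echo = {1, 2, 3, 4, 5, 6, 7, 8, 9, 10}); total cost 6 + 12 = 18.
The greedy pick Comet, Atlas, Bravo, Echo costs 24; no covering selection beats 18.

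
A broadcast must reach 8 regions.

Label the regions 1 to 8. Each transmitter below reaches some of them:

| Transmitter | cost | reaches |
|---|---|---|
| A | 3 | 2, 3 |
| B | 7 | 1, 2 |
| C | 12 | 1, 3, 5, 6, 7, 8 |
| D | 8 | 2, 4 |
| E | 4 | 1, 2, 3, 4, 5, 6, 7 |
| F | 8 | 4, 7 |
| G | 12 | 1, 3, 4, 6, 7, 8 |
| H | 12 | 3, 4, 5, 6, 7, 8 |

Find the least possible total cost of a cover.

E, G together cover every region (E ∪ G = {1, 2, 3, 4, 5, 6, 7, 8}); total cost 4 + 12 = 16.
No covering selection has total cost below 16.

16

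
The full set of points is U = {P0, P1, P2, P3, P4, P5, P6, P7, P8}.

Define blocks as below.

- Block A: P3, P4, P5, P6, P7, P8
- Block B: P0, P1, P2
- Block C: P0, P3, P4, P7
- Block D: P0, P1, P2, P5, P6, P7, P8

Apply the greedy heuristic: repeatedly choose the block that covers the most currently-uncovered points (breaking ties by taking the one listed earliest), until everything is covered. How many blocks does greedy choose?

2

Greedy: pick D (covers 7 new) → pick A (covers 2 new). Total picks: 2.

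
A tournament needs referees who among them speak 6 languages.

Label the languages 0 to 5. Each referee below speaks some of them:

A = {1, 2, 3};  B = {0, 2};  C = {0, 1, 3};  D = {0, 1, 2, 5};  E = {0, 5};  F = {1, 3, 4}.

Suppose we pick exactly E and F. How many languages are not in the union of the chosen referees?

1

Union of E, F = {0, 1, 3, 4, 5}.
Not covered: 2 — 1 language.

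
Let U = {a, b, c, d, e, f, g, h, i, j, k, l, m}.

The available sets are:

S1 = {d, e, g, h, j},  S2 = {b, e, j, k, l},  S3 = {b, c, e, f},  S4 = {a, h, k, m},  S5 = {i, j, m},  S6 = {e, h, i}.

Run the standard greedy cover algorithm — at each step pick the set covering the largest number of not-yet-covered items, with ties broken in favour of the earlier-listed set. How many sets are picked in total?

Greedy: pick S1 (covers 5 new) → pick S2 (covers 3 new) → pick S3 (covers 2 new) → pick S4 (covers 2 new) → pick S5 (covers 1 new). Total picks: 5.

5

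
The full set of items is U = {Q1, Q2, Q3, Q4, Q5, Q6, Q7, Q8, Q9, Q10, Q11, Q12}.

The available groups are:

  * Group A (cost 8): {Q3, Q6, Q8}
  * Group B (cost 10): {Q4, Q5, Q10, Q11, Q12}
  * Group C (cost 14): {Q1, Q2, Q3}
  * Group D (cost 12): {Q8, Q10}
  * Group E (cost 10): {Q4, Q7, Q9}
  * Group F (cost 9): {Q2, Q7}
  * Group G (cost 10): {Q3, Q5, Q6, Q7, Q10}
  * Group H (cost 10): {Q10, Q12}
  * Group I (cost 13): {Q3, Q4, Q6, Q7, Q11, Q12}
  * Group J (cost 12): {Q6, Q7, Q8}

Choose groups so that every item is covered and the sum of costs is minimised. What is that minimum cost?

42

A, B, C, E together cover every item (A ∪ B ∪ C ∪ E = {Q1, Q2, Q3, Q4, Q5, Q6, Q7, Q8, Q9, Q10, Q11, Q12}); total cost 8 + 10 + 14 + 10 = 42.
The greedy pick B, A, F, E, C costs 51; no covering selection beats 42.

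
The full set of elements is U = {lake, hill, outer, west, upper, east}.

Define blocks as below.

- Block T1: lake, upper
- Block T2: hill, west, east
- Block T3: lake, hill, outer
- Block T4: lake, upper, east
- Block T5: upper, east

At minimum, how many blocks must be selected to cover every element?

3

Take {T1, T2, T3}. Their union is {lake, hill, outer, west, upper, east}, which is all 6 elements.
Only T3 contains outer, so T3 is forced; the remaining 3 elements need at least 2 more blocks (each remaining block adds at most 2) — so at least 3 blocks are needed, and 3 is optimal.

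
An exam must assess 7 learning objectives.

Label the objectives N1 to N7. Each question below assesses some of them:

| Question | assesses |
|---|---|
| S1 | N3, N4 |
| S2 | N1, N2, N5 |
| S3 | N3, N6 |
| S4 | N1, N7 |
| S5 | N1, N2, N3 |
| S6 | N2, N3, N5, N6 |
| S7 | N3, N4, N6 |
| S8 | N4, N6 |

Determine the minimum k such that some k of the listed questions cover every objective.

3

Take {S4, S6, S8}. Their union is {N1, N2, N3, N4, N5, N6, N7}, which is all 7 objectives.
Only S4 contains N7, so S4 is forced; the remaining 5 objectives need at least 2 more questions (each remaining question adds at most 4) — so at least 3 questions are needed, and 3 is optimal.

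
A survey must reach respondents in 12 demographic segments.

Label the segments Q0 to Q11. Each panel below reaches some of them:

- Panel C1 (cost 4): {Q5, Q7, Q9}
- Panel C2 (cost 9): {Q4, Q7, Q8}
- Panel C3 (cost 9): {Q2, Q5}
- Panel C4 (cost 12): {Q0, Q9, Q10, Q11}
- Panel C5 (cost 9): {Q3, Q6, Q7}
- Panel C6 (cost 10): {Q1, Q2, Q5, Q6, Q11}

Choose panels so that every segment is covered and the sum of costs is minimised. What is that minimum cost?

40

C2, C4, C5, C6 together cover every segment (C2 ∪ C4 ∪ C5 ∪ C6 = {Q0, Q1, Q2, Q3, Q4, Q5, Q6, Q7, Q8, Q9, Q10, Q11}); total cost 9 + 12 + 9 + 10 = 40.
The greedy pick C1, C6, C2, C4, C5 costs 44; no covering selection beats 40.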